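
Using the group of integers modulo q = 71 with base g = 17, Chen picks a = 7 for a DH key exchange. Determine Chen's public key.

66

Public value = 17^7 (mod 71).
17^1 ≡ 17 (mod 71)
17^2 = (17^1)^2 ≡ 17^2 = 289 ≡ 5 (mod 71)
17^4 = (17^2)^2 ≡ 5^2 = 25 ≡ 25 (mod 71)
17^7 = 17^4 · 17^2 · 17^1 ≡ 25 · 5 · 17 ≡ 66 (mod 71).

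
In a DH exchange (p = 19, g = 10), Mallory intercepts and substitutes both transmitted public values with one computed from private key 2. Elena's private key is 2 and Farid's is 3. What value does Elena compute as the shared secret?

6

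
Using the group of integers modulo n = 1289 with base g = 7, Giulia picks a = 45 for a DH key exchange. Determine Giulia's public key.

Public value = 7^45 mod 1289.
7^1 ≡ 7 (mod 1289)
7^2 = (7^1)^2 ≡ 7^2 = 49 ≡ 49 (mod 1289)
7^4 = (7^2)^2 ≡ 49^2 = 2401 ≡ 1112 (mod 1289)
7^8 = (7^4)^2 ≡ 1112^2 = 1236544 ≡ 393 (mod 1289)
7^16 = (7^8)^2 ≡ 393^2 = 154449 ≡ 1058 (mod 1289)
7^32 = (7^16)^2 ≡ 1058^2 = 1119364 ≡ 512 (mod 1289)
7^45 = 7^32 · 7^8 · 7^4 · 7^1 ≡ 512 · 393 · 1112 · 7 ≡ 155 (mod 1289).

155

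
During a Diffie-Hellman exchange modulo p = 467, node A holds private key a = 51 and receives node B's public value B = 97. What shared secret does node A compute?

390

Shared key K = 97^51 mod 467.
97^1 ≡ 97 (mod 467)
97^2 = (97^1)^2 ≡ 97^2 = 9409 ≡ 69 (mod 467)
97^4 = (97^2)^2 ≡ 69^2 = 4761 ≡ 91 (mod 467)
97^8 = (97^4)^2 ≡ 91^2 = 8281 ≡ 342 (mod 467)
97^16 = (97^8)^2 ≡ 342^2 = 116964 ≡ 214 (mod 467)
97^32 = (97^16)^2 ≡ 214^2 = 45796 ≡ 30 (mod 467)
97^51 = 97^32 · 97^16 · 97^2 · 97^1 ≡ 30 · 214 · 69 · 97 ≡ 390 (mod 467).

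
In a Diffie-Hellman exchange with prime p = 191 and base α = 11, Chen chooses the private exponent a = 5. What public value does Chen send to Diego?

Public value = 11^5 (mod 191).
11^1 ≡ 11 (mod 191)
11^2 = (11^1)^2 ≡ 11^2 = 121 ≡ 121 (mod 191)
11^4 = (11^2)^2 ≡ 121^2 = 14641 ≡ 125 (mod 191)
11^5 = 11^4 · 11^1 ≡ 125 · 11 ≡ 38 (mod 191).

38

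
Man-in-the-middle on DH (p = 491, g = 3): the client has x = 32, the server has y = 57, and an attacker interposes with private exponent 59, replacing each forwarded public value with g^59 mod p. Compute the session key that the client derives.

152

The client receives an attacker's public value M = 3^59 mod 491 instead of the honest one.
3^1 ≡ 3 (mod 491)
3^2 = (3^1)^2 ≡ 3^2 = 9 ≡ 9 (mod 491)
3^4 = (3^2)^2 ≡ 9^2 = 81 ≡ 81 (mod 491)
3^8 = (3^4)^2 ≡ 81^2 = 6561 ≡ 178 (mod 491)
3^16 = (3^8)^2 ≡ 178^2 = 31684 ≡ 260 (mod 491)
3^32 = (3^16)^2 ≡ 260^2 = 67600 ≡ 333 (mod 491)
3^59 = 3^32 · 3^16 · 3^8 · 3^2 · 3^1 ≡ 333 · 260 · 178 · 9 · 3 ≡ 129 (mod 491).
So M = 129. The client computes K = M^32 mod 491.
129^1 ≡ 129 (mod 491)
129^2 = (129^1)^2 ≡ 129^2 = 16641 ≡ 438 (mod 491)
129^4 = (129^2)^2 ≡ 438^2 = 191844 ≡ 354 (mod 491)
129^8 = (129^4)^2 ≡ 354^2 = 125316 ≡ 111 (mod 491)
129^16 = (129^8)^2 ≡ 111^2 = 12321 ≡ 46 (mod 491)
129^32 = (129^16)^2 ≡ 46^2 = 2116 ≡ 152 (mod 491)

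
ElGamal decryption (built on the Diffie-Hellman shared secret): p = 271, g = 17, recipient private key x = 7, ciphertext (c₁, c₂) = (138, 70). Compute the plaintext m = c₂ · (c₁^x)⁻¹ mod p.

141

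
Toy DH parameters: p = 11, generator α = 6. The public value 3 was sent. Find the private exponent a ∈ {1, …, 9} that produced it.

2

Try successive powers of 6 modulo 11:
6^1 ≡ 6
6^2 ≡ 3
Found: a = 2.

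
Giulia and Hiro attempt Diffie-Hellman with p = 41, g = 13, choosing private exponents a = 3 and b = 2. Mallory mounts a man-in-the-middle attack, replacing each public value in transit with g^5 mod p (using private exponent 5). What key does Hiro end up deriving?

Hiro receives Mallory's public value M = 13^5 mod 41 instead of the honest one.
13^1 ≡ 13 (mod 41)
13^2 = (13^1)^2 ≡ 13^2 = 169 ≡ 5 (mod 41)
13^4 = (13^2)^2 ≡ 5^2 = 25 ≡ 25 (mod 41)
13^5 = 13^4 · 13^1 ≡ 25 · 13 ≡ 38 (mod 41).
So M = 38. Hiro computes K = M^2 mod 41.
38^1 ≡ 38 (mod 41)
38^2 = (38^1)^2 ≡ 38^2 = 1444 ≡ 9 (mod 41)

9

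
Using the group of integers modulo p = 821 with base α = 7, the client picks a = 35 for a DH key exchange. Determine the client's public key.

Public value = 7^35 (mod 821).
7^1 ≡ 7 (mod 821)
7^2 = (7^1)^2 ≡ 7^2 = 49 ≡ 49 (mod 821)
7^4 = (7^2)^2 ≡ 49^2 = 2401 ≡ 759 (mod 821)
7^8 = (7^4)^2 ≡ 759^2 = 576081 ≡ 560 (mod 821)
7^16 = (7^8)^2 ≡ 560^2 = 313600 ≡ 799 (mod 821)
7^32 = (7^16)^2 ≡ 799^2 = 638401 ≡ 484 (mod 821)
7^35 = 7^32 · 7^2 · 7^1 ≡ 484 · 49 · 7 ≡ 170 (mod 821).

170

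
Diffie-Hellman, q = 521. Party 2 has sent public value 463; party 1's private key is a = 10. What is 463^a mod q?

266

Shared key K = 463^10 mod 521.
463^1 ≡ 463 (mod 521)
463^2 = (463^1)^2 ≡ 463^2 = 214369 ≡ 238 (mod 521)
463^4 = (463^2)^2 ≡ 238^2 = 56644 ≡ 376 (mod 521)
463^8 = (463^4)^2 ≡ 376^2 = 141376 ≡ 185 (mod 521)
463^10 = 463^8 · 463^2 ≡ 185 · 238 ≡ 266 (mod 521).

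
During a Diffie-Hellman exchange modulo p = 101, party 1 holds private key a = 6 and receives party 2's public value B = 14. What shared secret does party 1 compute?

87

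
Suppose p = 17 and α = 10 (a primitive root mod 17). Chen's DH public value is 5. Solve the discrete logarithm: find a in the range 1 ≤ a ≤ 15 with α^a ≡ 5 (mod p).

7

Try successive powers of 10 modulo 17:
10^1 ≡ 10
10^2 ≡ 15
10^3 ≡ 14
10^4 ≡ 4
10^5 ≡ 6
10^6 ≡ 9
10^7 ≡ 5
Found: a = 7.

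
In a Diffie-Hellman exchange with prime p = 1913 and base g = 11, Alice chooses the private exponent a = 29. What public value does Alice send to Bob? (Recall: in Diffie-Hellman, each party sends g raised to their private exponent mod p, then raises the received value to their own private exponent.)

364

Public value = 11^29 (mod 1913).
11^1 ≡ 11 (mod 1913)
11^2 = (11^1)^2 ≡ 11^2 = 121 ≡ 121 (mod 1913)
11^4 = (11^2)^2 ≡ 121^2 = 14641 ≡ 1250 (mod 1913)
11^8 = (11^4)^2 ≡ 1250^2 = 1562500 ≡ 1492 (mod 1913)
11^16 = (11^8)^2 ≡ 1492^2 = 2226064 ≡ 1245 (mod 1913)
11^29 = 11^16 · 11^8 · 11^4 · 11^1 ≡ 1245 · 1492 · 1250 · 11 ≡ 364 (mod 1913).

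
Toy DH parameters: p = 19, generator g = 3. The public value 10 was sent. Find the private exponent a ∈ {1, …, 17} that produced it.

11

Try successive powers of 3 modulo 19:
3^1 ≡ 3
3^2 ≡ 9
3^3 ≡ 8
3^4 ≡ 5
3^5 ≡ 15
3^6 ≡ 7
3^7 ≡ 2
3^8 ≡ 6
3^9 ≡ 18
3^10 ≡ 16
3^11 ≡ 10
Found: a = 11.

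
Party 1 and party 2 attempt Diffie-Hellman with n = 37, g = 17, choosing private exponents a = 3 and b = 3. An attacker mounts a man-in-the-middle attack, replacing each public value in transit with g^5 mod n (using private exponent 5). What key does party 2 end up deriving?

14

Party 2 receives an attacker's public value M = 17^5 mod 37 instead of the honest one.
17^1 ≡ 17 (mod 37)
17^2 = (17^1)^2 ≡ 17^2 = 289 ≡ 30 (mod 37)
17^4 = (17^2)^2 ≡ 30^2 = 900 ≡ 12 (mod 37)
17^5 = 17^4 · 17^1 ≡ 12 · 17 ≡ 19 (mod 37).
So M = 19. Party 2 computes K = M^3 mod 37.
19^1 ≡ 19 (mod 37)
19^2 = (19^1)^2 ≡ 19^2 = 361 ≡ 28 (mod 37)
19^3 = 19^2 · 19^1 ≡ 28 · 19 ≡ 14 (mod 37).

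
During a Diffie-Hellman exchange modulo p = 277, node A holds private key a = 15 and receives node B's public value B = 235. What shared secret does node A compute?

Shared key K = 235^15 mod 277.
235^1 ≡ 235 (mod 277)
235^2 = (235^1)^2 ≡ 235^2 = 55225 ≡ 102 (mod 277)
235^4 = (235^2)^2 ≡ 102^2 = 10404 ≡ 155 (mod 277)
235^8 = (235^4)^2 ≡ 155^2 = 24025 ≡ 203 (mod 277)
235^15 = 235^8 · 235^4 · 235^2 · 235^1 ≡ 203 · 155 · 102 · 235 ≡ 173 (mod 277).

173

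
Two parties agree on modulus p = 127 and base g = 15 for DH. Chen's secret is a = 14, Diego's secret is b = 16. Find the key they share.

68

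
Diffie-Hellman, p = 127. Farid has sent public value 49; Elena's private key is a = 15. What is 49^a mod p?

Shared key K = 49^15 mod 127.
49^1 ≡ 49 (mod 127)
49^2 = (49^1)^2 ≡ 49^2 = 2401 ≡ 115 (mod 127)
49^4 = (49^2)^2 ≡ 115^2 = 13225 ≡ 17 (mod 127)
49^8 = (49^4)^2 ≡ 17^2 = 289 ≡ 35 (mod 127)
49^15 = 49^8 · 49^4 · 49^2 · 49^1 ≡ 35 · 17 · 115 · 49 ≡ 25 (mod 127).

25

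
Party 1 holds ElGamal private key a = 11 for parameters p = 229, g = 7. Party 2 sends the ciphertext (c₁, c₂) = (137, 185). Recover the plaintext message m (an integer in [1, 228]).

Shared mask s = c₁^a mod p = 137^11 mod 229.
137^1 ≡ 137 (mod 229)
137^2 = (137^1)^2 ≡ 137^2 = 18769 ≡ 220 (mod 229)
137^4 = (137^2)^2 ≡ 220^2 = 48400 ≡ 81 (mod 229)
137^8 = (137^4)^2 ≡ 81^2 = 6561 ≡ 149 (mod 229)
137^11 = 137^8 · 137^2 · 137^1 ≡ 149 · 220 · 137 ≡ 170 (mod 229).
So s = 170; s⁻¹ ≡ 163 (mod 229).
m = c₂ · s⁻¹ mod 229 = 185 · 163 mod 229 = 156.

156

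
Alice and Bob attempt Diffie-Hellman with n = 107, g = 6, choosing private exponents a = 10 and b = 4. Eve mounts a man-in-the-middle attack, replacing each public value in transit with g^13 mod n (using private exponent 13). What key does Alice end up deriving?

Alice receives Eve's public value M = 6^13 mod 107 instead of the honest one.
6^1 ≡ 6 (mod 107)
6^2 = (6^1)^2 ≡ 6^2 = 36 ≡ 36 (mod 107)
6^4 = (6^2)^2 ≡ 36^2 = 1296 ≡ 12 (mod 107)
6^8 = (6^4)^2 ≡ 12^2 = 144 ≡ 37 (mod 107)
6^13 = 6^8 · 6^4 · 6^1 ≡ 37 · 12 · 6 ≡ 96 (mod 107).
So M = 96. Alice computes K = M^10 mod 107.
96^1 ≡ 96 (mod 107)
96^2 = (96^1)^2 ≡ 96^2 = 9216 ≡ 14 (mod 107)
96^4 = (96^2)^2 ≡ 14^2 = 196 ≡ 89 (mod 107)
96^8 = (96^4)^2 ≡ 89^2 = 7921 ≡ 3 (mod 107)
96^10 = 96^8 · 96^2 ≡ 3 · 14 ≡ 42 (mod 107).

42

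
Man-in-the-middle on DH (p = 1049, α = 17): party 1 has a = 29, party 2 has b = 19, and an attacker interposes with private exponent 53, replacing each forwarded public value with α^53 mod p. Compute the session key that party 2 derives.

170

Party 2 receives an attacker's public value M = 17^53 mod 1049 instead of the honest one.
17^1 ≡ 17 (mod 1049)
17^2 = (17^1)^2 ≡ 17^2 = 289 ≡ 289 (mod 1049)
17^4 = (17^2)^2 ≡ 289^2 = 83521 ≡ 650 (mod 1049)
17^8 = (17^4)^2 ≡ 650^2 = 422500 ≡ 802 (mod 1049)
17^16 = (17^8)^2 ≡ 802^2 = 643204 ≡ 167 (mod 1049)
17^32 = (17^16)^2 ≡ 167^2 = 27889 ≡ 615 (mod 1049)
17^53 = 17^32 · 17^16 · 17^4 · 17^1 ≡ 615 · 167 · 650 · 17 ≡ 228 (mod 1049).
So M = 228. Party 2 computes K = M^19 mod 1049.
228^1 ≡ 228 (mod 1049)
228^2 = (228^1)^2 ≡ 228^2 = 51984 ≡ 583 (mod 1049)
228^4 = (228^2)^2 ≡ 583^2 = 339889 ≡ 13 (mod 1049)
228^8 = (228^4)^2 ≡ 13^2 = 169 ≡ 169 (mod 1049)
228^16 = (228^8)^2 ≡ 169^2 = 28561 ≡ 238 (mod 1049)
228^19 = 228^16 · 228^2 · 228^1 ≡ 238 · 583 · 228 ≡ 170 (mod 1049).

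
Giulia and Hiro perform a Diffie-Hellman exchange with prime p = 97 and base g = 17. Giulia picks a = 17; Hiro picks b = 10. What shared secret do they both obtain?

44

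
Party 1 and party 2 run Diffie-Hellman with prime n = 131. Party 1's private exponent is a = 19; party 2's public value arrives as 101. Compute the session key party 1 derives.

102

Shared key K = 101^19 mod 131.
101^1 ≡ 101 (mod 131)
101^2 = (101^1)^2 ≡ 101^2 = 10201 ≡ 114 (mod 131)
101^4 = (101^2)^2 ≡ 114^2 = 12996 ≡ 27 (mod 131)
101^8 = (101^4)^2 ≡ 27^2 = 729 ≡ 74 (mod 131)
101^16 = (101^8)^2 ≡ 74^2 = 5476 ≡ 105 (mod 131)
101^19 = 101^16 · 101^2 · 101^1 ≡ 105 · 114 · 101 ≡ 102 (mod 131).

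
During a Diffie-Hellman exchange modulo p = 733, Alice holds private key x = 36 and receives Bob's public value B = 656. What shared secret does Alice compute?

580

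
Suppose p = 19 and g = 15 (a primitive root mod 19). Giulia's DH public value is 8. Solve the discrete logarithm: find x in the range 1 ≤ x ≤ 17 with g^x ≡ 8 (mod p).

15

Try successive powers of 15 modulo 19:
15^1 ≡ 15
15^2 ≡ 16
15^3 ≡ 12
15^4 ≡ 9
15^5 ≡ 2
15^6 ≡ 11
15^7 ≡ 13
15^8 ≡ 5
15^9 ≡ 18
15^10 ≡ 4
15^11 ≡ 3
15^12 ≡ 7
15^13 ≡ 10
15^14 ≡ 17
15^15 ≡ 8
Found: x = 15.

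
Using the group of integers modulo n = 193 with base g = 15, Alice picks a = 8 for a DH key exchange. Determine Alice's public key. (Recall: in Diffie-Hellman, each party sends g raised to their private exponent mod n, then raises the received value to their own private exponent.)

Public value = 15^8 mod 193.
15^1 ≡ 15 (mod 193)
15^2 = (15^1)^2 ≡ 15^2 = 225 ≡ 32 (mod 193)
15^4 = (15^2)^2 ≡ 32^2 = 1024 ≡ 59 (mod 193)
15^8 = (15^4)^2 ≡ 59^2 = 3481 ≡ 7 (mod 193)

7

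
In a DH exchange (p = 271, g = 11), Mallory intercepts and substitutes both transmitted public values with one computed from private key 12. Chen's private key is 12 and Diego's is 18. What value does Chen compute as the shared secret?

Chen receives Mallory's public value M = 11^12 mod 271 instead of the honest one.
11^1 ≡ 11 (mod 271)
11^2 = (11^1)^2 ≡ 11^2 = 121 ≡ 121 (mod 271)
11^4 = (11^2)^2 ≡ 121^2 = 14641 ≡ 7 (mod 271)
11^8 = (11^4)^2 ≡ 7^2 = 49 ≡ 49 (mod 271)
11^12 = 11^8 · 11^4 ≡ 49 · 7 ≡ 72 (mod 271).
So M = 72. Chen computes K = M^12 mod 271.
72^1 ≡ 72 (mod 271)
72^2 = (72^1)^2 ≡ 72^2 = 5184 ≡ 35 (mod 271)
72^4 = (72^2)^2 ≡ 35^2 = 1225 ≡ 141 (mod 271)
72^8 = (72^4)^2 ≡ 141^2 = 19881 ≡ 98 (mod 271)
72^12 = 72^8 · 72^4 ≡ 98 · 141 ≡ 268 (mod 271).

268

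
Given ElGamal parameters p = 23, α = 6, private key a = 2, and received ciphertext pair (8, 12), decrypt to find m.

Shared mask s = c₁^a mod p = 8^2 mod 23.
8^1 ≡ 8 (mod 23)
8^2 = (8^1)^2 ≡ 8^2 = 64 ≡ 18 (mod 23)
So s = 18; s⁻¹ ≡ 9 (mod 23).
m = c₂ · s⁻¹ mod 23 = 12 · 9 mod 23 = 16.

16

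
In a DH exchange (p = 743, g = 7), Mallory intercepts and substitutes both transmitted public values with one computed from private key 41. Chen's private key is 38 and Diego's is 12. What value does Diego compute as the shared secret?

566

Diego receives Mallory's public value M = 7^41 mod 743 instead of the honest one.
7^1 ≡ 7 (mod 743)
7^2 = (7^1)^2 ≡ 7^2 = 49 ≡ 49 (mod 743)
7^4 = (7^2)^2 ≡ 49^2 = 2401 ≡ 172 (mod 743)
7^8 = (7^4)^2 ≡ 172^2 = 29584 ≡ 607 (mod 743)
7^16 = (7^8)^2 ≡ 607^2 = 368449 ≡ 664 (mod 743)
7^32 = (7^16)^2 ≡ 664^2 = 440896 ≡ 297 (mod 743)
7^41 = 7^32 · 7^8 · 7^1 ≡ 297 · 607 · 7 ≡ 339 (mod 743).
So M = 339. Diego computes K = M^12 mod 743.
339^1 ≡ 339 (mod 743)
339^2 = (339^1)^2 ≡ 339^2 = 114921 ≡ 499 (mod 743)
339^4 = (339^2)^2 ≡ 499^2 = 249001 ≡ 96 (mod 743)
339^8 = (339^4)^2 ≡ 96^2 = 9216 ≡ 300 (mod 743)
339^12 = 339^8 · 339^4 ≡ 300 · 96 ≡ 566 (mod 743).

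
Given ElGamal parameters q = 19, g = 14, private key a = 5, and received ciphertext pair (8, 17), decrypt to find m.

Shared mask s = c₁^a mod q = 8^5 mod 19.
8^1 ≡ 8 (mod 19)
8^2 = (8^1)^2 ≡ 8^2 = 64 ≡ 7 (mod 19)
8^4 = (8^2)^2 ≡ 7^2 = 49 ≡ 11 (mod 19)
8^5 = 8^4 · 8^1 ≡ 11 · 8 ≡ 12 (mod 19).
So s = 12; s⁻¹ ≡ 8 (mod 19).
m = c₂ · s⁻¹ mod 19 = 17 · 8 mod 19 = 3.

3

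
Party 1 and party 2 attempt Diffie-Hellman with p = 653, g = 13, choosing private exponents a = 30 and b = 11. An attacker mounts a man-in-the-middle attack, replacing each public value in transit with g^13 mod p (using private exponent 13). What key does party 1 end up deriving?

58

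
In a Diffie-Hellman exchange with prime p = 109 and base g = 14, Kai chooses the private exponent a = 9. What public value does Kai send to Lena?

101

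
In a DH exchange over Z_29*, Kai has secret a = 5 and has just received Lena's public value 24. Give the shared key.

Shared key K = 24^5 mod 29.
24^1 ≡ 24 (mod 29)
24^2 = (24^1)^2 ≡ 24^2 = 576 ≡ 25 (mod 29)
24^4 = (24^2)^2 ≡ 25^2 = 625 ≡ 16 (mod 29)
24^5 = 24^4 · 24^1 ≡ 16 · 24 ≡ 7 (mod 29).

7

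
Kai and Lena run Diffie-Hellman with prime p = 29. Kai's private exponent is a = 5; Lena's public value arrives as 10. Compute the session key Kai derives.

Shared key K = 10^5 mod 29.
10^1 ≡ 10 (mod 29)
10^2 = (10^1)^2 ≡ 10^2 = 100 ≡ 13 (mod 29)
10^4 = (10^2)^2 ≡ 13^2 = 169 ≡ 24 (mod 29)
10^5 = 10^4 · 10^1 ≡ 24 · 10 ≡ 8 (mod 29).

8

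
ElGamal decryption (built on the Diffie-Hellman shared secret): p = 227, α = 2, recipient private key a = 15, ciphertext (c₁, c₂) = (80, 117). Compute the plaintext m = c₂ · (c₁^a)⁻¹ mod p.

Shared mask s = c₁^a mod p = 80^15 mod 227.
80^1 ≡ 80 (mod 227)
80^2 = (80^1)^2 ≡ 80^2 = 6400 ≡ 44 (mod 227)
80^4 = (80^2)^2 ≡ 44^2 = 1936 ≡ 120 (mod 227)
80^8 = (80^4)^2 ≡ 120^2 = 14400 ≡ 99 (mod 227)
80^15 = 80^8 · 80^4 · 80^2 · 80^1 ≡ 99 · 120 · 44 · 80 ≡ 114 (mod 227).
So s = 114; s⁻¹ ≡ 2 (mod 227).
m = c₂ · s⁻¹ mod 227 = 117 · 2 mod 227 = 7.

7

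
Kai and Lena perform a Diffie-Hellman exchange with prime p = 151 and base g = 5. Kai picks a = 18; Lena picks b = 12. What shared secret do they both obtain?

78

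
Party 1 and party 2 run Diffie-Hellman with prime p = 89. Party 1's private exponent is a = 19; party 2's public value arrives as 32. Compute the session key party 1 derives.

Shared key K = 32^19 mod 89.
32^1 ≡ 32 (mod 89)
32^2 = (32^1)^2 ≡ 32^2 = 1024 ≡ 45 (mod 89)
32^4 = (32^2)^2 ≡ 45^2 = 2025 ≡ 67 (mod 89)
32^8 = (32^4)^2 ≡ 67^2 = 4489 ≡ 39 (mod 89)
32^16 = (32^8)^2 ≡ 39^2 = 1521 ≡ 8 (mod 89)
32^19 = 32^16 · 32^2 · 32^1 ≡ 8 · 45 · 32 ≡ 39 (mod 89).

39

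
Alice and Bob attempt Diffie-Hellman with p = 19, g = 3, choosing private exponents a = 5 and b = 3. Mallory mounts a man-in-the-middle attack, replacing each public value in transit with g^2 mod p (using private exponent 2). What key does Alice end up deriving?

16

Alice receives Mallory's public value M = 3^2 mod 19 instead of the honest one.
3^1 ≡ 3 (mod 19)
3^2 = (3^1)^2 ≡ 3^2 = 9 ≡ 9 (mod 19)
So M = 9. Alice computes K = M^5 mod 19.
9^1 ≡ 9 (mod 19)
9^2 = (9^1)^2 ≡ 9^2 = 81 ≡ 5 (mod 19)
9^4 = (9^2)^2 ≡ 5^2 = 25 ≡ 6 (mod 19)
9^5 = 9^4 · 9^1 ≡ 6 · 9 ≡ 16 (mod 19).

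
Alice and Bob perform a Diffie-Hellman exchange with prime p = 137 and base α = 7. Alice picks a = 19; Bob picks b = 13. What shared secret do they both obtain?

17

Alice sends A = α^a mod p = 7^19 mod 137.
7^1 ≡ 7 (mod 137)
7^2 = (7^1)^2 ≡ 7^2 = 49 ≡ 49 (mod 137)
7^4 = (7^2)^2 ≡ 49^2 = 2401 ≡ 72 (mod 137)
7^8 = (7^4)^2 ≡ 72^2 = 5184 ≡ 115 (mod 137)
7^16 = (7^8)^2 ≡ 115^2 = 13225 ≡ 73 (mod 137)
7^19 = 7^16 · 7^2 · 7^1 ≡ 73 · 49 · 7 ≡ 105 (mod 137).
So A = 105. Bob then computes K = A^b mod p = 105^13 mod 137.
105^1 ≡ 105 (mod 137)
105^2 = (105^1)^2 ≡ 105^2 = 11025 ≡ 65 (mod 137)
105^4 = (105^2)^2 ≡ 65^2 = 4225 ≡ 115 (mod 137)
105^8 = (105^4)^2 ≡ 115^2 = 13225 ≡ 73 (mod 137)
105^13 = 105^8 · 105^4 · 105^1 ≡ 73 · 115 · 105 ≡ 17 (mod 137).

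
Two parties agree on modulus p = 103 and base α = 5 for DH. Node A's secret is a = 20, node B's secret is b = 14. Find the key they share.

91

Node A sends A = α^a mod p = 5^20 mod 103.
5^1 ≡ 5 (mod 103)
5^2 = (5^1)^2 ≡ 5^2 = 25 ≡ 25 (mod 103)
5^4 = (5^2)^2 ≡ 25^2 = 625 ≡ 7 (mod 103)
5^8 = (5^4)^2 ≡ 7^2 = 49 ≡ 49 (mod 103)
5^16 = (5^8)^2 ≡ 49^2 = 2401 ≡ 32 (mod 103)
5^20 = 5^16 · 5^4 ≡ 32 · 7 ≡ 18 (mod 103).
So A = 18. Node B then computes K = A^b mod p = 18^14 mod 103.
18^1 ≡ 18 (mod 103)
18^2 = (18^1)^2 ≡ 18^2 = 324 ≡ 15 (mod 103)
18^4 = (18^2)^2 ≡ 15^2 = 225 ≡ 19 (mod 103)
18^8 = (18^4)^2 ≡ 19^2 = 361 ≡ 52 (mod 103)
18^14 = 18^8 · 18^4 · 18^2 ≡ 52 · 19 · 15 ≡ 91 (mod 103).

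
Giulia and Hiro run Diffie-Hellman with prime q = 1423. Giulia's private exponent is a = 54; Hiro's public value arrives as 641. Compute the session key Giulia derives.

Shared key K = 641^54 mod 1423.
641^1 ≡ 641 (mod 1423)
641^2 = (641^1)^2 ≡ 641^2 = 410881 ≡ 1057 (mod 1423)
641^4 = (641^2)^2 ≡ 1057^2 = 1117249 ≡ 194 (mod 1423)
641^8 = (641^4)^2 ≡ 194^2 = 37636 ≡ 638 (mod 1423)
641^16 = (641^8)^2 ≡ 638^2 = 407044 ≡ 66 (mod 1423)
641^32 = (641^16)^2 ≡ 66^2 = 4356 ≡ 87 (mod 1423)
641^54 = 641^32 · 641^16 · 641^4 · 641^2 ≡ 87 · 66 · 194 · 1057 ≡ 185 (mod 1423).

185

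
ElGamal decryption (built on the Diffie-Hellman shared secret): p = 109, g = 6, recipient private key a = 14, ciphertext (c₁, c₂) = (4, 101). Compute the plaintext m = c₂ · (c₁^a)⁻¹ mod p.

23

Shared mask s = c₁^a mod p = 4^14 mod 109.
4^1 ≡ 4 (mod 109)
4^2 = (4^1)^2 ≡ 4^2 = 16 ≡ 16 (mod 109)
4^4 = (4^2)^2 ≡ 16^2 = 256 ≡ 38 (mod 109)
4^8 = (4^4)^2 ≡ 38^2 = 1444 ≡ 27 (mod 109)
4^14 = 4^8 · 4^4 · 4^2 ≡ 27 · 38 · 16 ≡ 66 (mod 109).
So s = 66; s⁻¹ ≡ 38 (mod 109).
m = c₂ · s⁻¹ mod 109 = 101 · 38 mod 109 = 23.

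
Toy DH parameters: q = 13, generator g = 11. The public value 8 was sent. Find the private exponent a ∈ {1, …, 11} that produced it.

Try successive powers of 11 modulo 13:
11^1 ≡ 11
11^2 ≡ 4
11^3 ≡ 5
11^4 ≡ 3
11^5 ≡ 7
11^6 ≡ 12
11^7 ≡ 2
11^8 ≡ 9
11^9 ≡ 8
Found: a = 9.

9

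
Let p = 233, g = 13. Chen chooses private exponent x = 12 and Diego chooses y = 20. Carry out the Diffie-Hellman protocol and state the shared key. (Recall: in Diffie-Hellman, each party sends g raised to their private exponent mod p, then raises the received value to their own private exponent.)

Chen sends A = g^x mod p = 13^12 mod 233.
13^1 ≡ 13 (mod 233)
13^2 = (13^1)^2 ≡ 13^2 = 169 ≡ 169 (mod 233)
13^4 = (13^2)^2 ≡ 169^2 = 28561 ≡ 135 (mod 233)
13^8 = (13^4)^2 ≡ 135^2 = 18225 ≡ 51 (mod 233)
13^12 = 13^8 · 13^4 ≡ 51 · 135 ≡ 128 (mod 233).
So A = 128. Diego then computes K = A^y mod p = 128^20 mod 233.
128^1 ≡ 128 (mod 233)
128^2 = (128^1)^2 ≡ 128^2 = 16384 ≡ 74 (mod 233)
128^4 = (128^2)^2 ≡ 74^2 = 5476 ≡ 117 (mod 233)
128^8 = (128^4)^2 ≡ 117^2 = 13689 ≡ 175 (mod 233)
128^16 = (128^8)^2 ≡ 175^2 = 30625 ≡ 102 (mod 233)
128^20 = 128^16 · 128^4 ≡ 102 · 117 ≡ 51 (mod 233).

51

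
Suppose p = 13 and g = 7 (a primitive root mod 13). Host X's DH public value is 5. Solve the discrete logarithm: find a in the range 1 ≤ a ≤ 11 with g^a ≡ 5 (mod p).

Try successive powers of 7 modulo 13:
7^1 ≡ 7
7^2 ≡ 10
7^3 ≡ 5
Found: a = 3.

3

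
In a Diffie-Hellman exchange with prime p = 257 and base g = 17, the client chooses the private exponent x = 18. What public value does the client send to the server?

Public value = 17^18 (mod 257).
17^1 ≡ 17 (mod 257)
17^2 = (17^1)^2 ≡ 17^2 = 289 ≡ 32 (mod 257)
17^4 = (17^2)^2 ≡ 32^2 = 1024 ≡ 253 (mod 257)
17^8 = (17^4)^2 ≡ 253^2 = 64009 ≡ 16 (mod 257)
17^16 = (17^8)^2 ≡ 16^2 = 256 ≡ 256 (mod 257)
17^18 = 17^16 · 17^2 ≡ 256 · 32 ≡ 225 (mod 257).

225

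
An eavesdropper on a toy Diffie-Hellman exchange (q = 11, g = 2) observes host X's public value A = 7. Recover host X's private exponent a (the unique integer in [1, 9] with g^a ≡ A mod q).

Try successive powers of 2 modulo 11:
2^1 ≡ 2
2^2 ≡ 4
2^3 ≡ 8
2^4 ≡ 5
2^5 ≡ 10
2^6 ≡ 9
2^7 ≡ 7
Found: a = 7.

7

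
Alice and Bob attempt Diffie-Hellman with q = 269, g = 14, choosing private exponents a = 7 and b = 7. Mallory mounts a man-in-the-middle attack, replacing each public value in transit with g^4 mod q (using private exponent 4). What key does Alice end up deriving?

Alice receives Mallory's public value M = 14^4 mod 269 instead of the honest one.
14^1 ≡ 14 (mod 269)
14^2 = (14^1)^2 ≡ 14^2 = 196 ≡ 196 (mod 269)
14^4 = (14^2)^2 ≡ 196^2 = 38416 ≡ 218 (mod 269)
So M = 218. Alice computes K = M^7 mod 269.
218^1 ≡ 218 (mod 269)
218^2 = (218^1)^2 ≡ 218^2 = 47524 ≡ 180 (mod 269)
218^4 = (218^2)^2 ≡ 180^2 = 32400 ≡ 120 (mod 269)
218^7 = 218^4 · 218^2 · 218^1 ≡ 120 · 180 · 218 ≡ 224 (mod 269).

224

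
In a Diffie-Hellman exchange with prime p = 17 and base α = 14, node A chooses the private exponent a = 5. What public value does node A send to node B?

Public value = 14^{5} \pmod{17}.
14^1 ≡ 14 (mod 17)
14^2 = (14^1)^2 ≡ 14^2 = 196 ≡ 9 (mod 17)
14^4 = (14^2)^2 ≡ 9^2 = 81 ≡ 13 (mod 17)
14^5 = 14^4 · 14^1 ≡ 13 · 14 ≡ 12 (mod 17).

12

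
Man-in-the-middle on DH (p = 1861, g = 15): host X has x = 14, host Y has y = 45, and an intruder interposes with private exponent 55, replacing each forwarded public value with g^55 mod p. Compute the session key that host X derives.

1369

Host X receives an intruder's public value M = 15^55 mod 1861 instead of the honest one.
15^1 ≡ 15 (mod 1861)
15^2 = (15^1)^2 ≡ 15^2 = 225 ≡ 225 (mod 1861)
15^4 = (15^2)^2 ≡ 225^2 = 50625 ≡ 378 (mod 1861)
15^8 = (15^4)^2 ≡ 378^2 = 142884 ≡ 1448 (mod 1861)
15^16 = (15^8)^2 ≡ 1448^2 = 2096704 ≡ 1218 (mod 1861)
15^32 = (15^16)^2 ≡ 1218^2 = 1483524 ≡ 307 (mod 1861)
15^55 = 15^32 · 15^16 · 15^4 · 15^2 · 15^1 ≡ 307 · 1218 · 378 · 225 · 15 ≡ 1856 (mod 1861).
So M = 1856. Host X computes K = M^14 mod 1861.
1856^1 ≡ 1856 (mod 1861)
1856^2 = (1856^1)^2 ≡ 1856^2 = 3444736 ≡ 25 (mod 1861)
1856^4 = (1856^2)^2 ≡ 25^2 = 625 ≡ 625 (mod 1861)
1856^8 = (1856^4)^2 ≡ 625^2 = 390625 ≡ 1676 (mod 1861)
1856^14 = 1856^8 · 1856^4 · 1856^2 ≡ 1676 · 625 · 25 ≡ 1369 (mod 1861).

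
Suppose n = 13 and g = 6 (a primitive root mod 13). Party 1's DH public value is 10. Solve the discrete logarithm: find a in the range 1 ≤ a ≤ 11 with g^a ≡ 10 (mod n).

2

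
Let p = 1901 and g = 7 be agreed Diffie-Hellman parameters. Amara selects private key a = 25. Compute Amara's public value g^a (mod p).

836

Public value = 7^25 (mod 1901).
7^1 ≡ 7 (mod 1901)
7^2 = (7^1)^2 ≡ 7^2 = 49 ≡ 49 (mod 1901)
7^4 = (7^2)^2 ≡ 49^2 = 2401 ≡ 500 (mod 1901)
7^8 = (7^4)^2 ≡ 500^2 = 250000 ≡ 969 (mod 1901)
7^16 = (7^8)^2 ≡ 969^2 = 938961 ≡ 1768 (mod 1901)
7^25 = 7^16 · 7^8 · 7^1 ≡ 1768 · 969 · 7 ≡ 836 (mod 1901).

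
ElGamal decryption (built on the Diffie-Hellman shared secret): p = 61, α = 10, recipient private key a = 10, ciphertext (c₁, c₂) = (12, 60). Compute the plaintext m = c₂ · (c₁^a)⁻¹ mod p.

48

Shared mask s = c₁^a mod p = 12^10 mod 61.
12^1 ≡ 12 (mod 61)
12^2 = (12^1)^2 ≡ 12^2 = 144 ≡ 22 (mod 61)
12^4 = (12^2)^2 ≡ 22^2 = 484 ≡ 57 (mod 61)
12^8 = (12^4)^2 ≡ 57^2 = 3249 ≡ 16 (mod 61)
12^10 = 12^8 · 12^2 ≡ 16 · 22 ≡ 47 (mod 61).
So s = 47; s⁻¹ ≡ 13 (mod 61).
m = c₂ · s⁻¹ mod 61 = 60 · 13 mod 61 = 48.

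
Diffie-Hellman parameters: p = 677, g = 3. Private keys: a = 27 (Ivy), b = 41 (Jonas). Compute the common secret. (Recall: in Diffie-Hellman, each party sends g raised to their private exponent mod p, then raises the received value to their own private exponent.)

30

Ivy sends A = g^a mod p = 3^27 mod 677.
3^1 ≡ 3 (mod 677)
3^2 = (3^1)^2 ≡ 3^2 = 9 ≡ 9 (mod 677)
3^4 = (3^2)^2 ≡ 9^2 = 81 ≡ 81 (mod 677)
3^8 = (3^4)^2 ≡ 81^2 = 6561 ≡ 468 (mod 677)
3^16 = (3^8)^2 ≡ 468^2 = 219024 ≡ 353 (mod 677)
3^27 = 3^16 · 3^8 · 3^2 · 3^1 ≡ 353 · 468 · 9 · 3 ≡ 432 (mod 677).
So A = 432. Jonas then computes K = A^b mod p = 432^41 mod 677.
432^1 ≡ 432 (mod 677)
432^2 = (432^1)^2 ≡ 432^2 = 186624 ≡ 449 (mod 677)
432^4 = (432^2)^2 ≡ 449^2 = 201601 ≡ 532 (mod 677)
432^8 = (432^4)^2 ≡ 532^2 = 283024 ≡ 38 (mod 677)
432^16 = (432^8)^2 ≡ 38^2 = 1444 ≡ 90 (mod 677)
432^32 = (432^16)^2 ≡ 90^2 = 8100 ≡ 653 (mod 677)
432^41 = 432^32 · 432^8 · 432^1 ≡ 653 · 38 · 432 ≡ 30 (mod 677).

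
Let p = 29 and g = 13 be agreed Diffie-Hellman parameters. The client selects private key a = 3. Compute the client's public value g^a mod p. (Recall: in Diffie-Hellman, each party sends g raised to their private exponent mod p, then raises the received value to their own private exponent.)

22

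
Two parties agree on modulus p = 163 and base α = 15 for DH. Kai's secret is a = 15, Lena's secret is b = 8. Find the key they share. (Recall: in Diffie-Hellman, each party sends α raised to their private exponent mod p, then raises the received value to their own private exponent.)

132

Kai sends A = α^a mod p = 15^15 mod 163.
15^1 ≡ 15 (mod 163)
15^2 = (15^1)^2 ≡ 15^2 = 225 ≡ 62 (mod 163)
15^4 = (15^2)^2 ≡ 62^2 = 3844 ≡ 95 (mod 163)
15^8 = (15^4)^2 ≡ 95^2 = 9025 ≡ 60 (mod 163)
15^15 = 15^8 · 15^4 · 15^2 · 15^1 ≡ 60 · 95 · 62 · 15 ≡ 77 (mod 163).
So A = 77. Lena then computes K = A^b mod p = 77^8 mod 163.
77^1 ≡ 77 (mod 163)
77^2 = (77^1)^2 ≡ 77^2 = 5929 ≡ 61 (mod 163)
77^4 = (77^2)^2 ≡ 61^2 = 3721 ≡ 135 (mod 163)
77^8 = (77^4)^2 ≡ 135^2 = 18225 ≡ 132 (mod 163)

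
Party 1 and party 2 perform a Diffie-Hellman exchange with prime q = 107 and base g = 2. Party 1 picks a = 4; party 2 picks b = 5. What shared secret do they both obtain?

Party 2 sends B = g^b mod q = 2^5 mod 107.
2^1 ≡ 2 (mod 107)
2^2 = (2^1)^2 ≡ 2^2 = 4 ≡ 4 (mod 107)
2^4 = (2^2)^2 ≡ 4^2 = 16 ≡ 16 (mod 107)
2^5 = 2^4 · 2^1 ≡ 16 · 2 ≡ 32 (mod 107).
So B = 32. Party 1 then computes K = B^a mod q = 32^4 mod 107.
32^1 ≡ 32 (mod 107)
32^2 = (32^1)^2 ≡ 32^2 = 1024 ≡ 61 (mod 107)
32^4 = (32^2)^2 ≡ 61^2 = 3721 ≡ 83 (mod 107)

83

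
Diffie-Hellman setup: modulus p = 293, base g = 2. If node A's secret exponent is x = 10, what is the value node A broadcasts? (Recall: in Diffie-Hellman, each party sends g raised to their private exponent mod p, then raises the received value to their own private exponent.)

145

Public value = 2^10 (mod 293).
2^1 ≡ 2 (mod 293)
2^2 = (2^1)^2 ≡ 2^2 = 4 ≡ 4 (mod 293)
2^4 = (2^2)^2 ≡ 4^2 = 16 ≡ 16 (mod 293)
2^8 = (2^4)^2 ≡ 16^2 = 256 ≡ 256 (mod 293)
2^10 = 2^8 · 2^2 ≡ 256 · 4 ≡ 145 (mod 293).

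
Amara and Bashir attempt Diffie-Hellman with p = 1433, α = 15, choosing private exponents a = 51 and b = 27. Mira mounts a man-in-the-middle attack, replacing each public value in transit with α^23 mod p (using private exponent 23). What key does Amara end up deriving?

Amara receives Mira's public value M = 15^23 mod 1433 instead of the honest one.
15^1 ≡ 15 (mod 1433)
15^2 = (15^1)^2 ≡ 15^2 = 225 ≡ 225 (mod 1433)
15^4 = (15^2)^2 ≡ 225^2 = 50625 ≡ 470 (mod 1433)
15^8 = (15^4)^2 ≡ 470^2 = 220900 ≡ 218 (mod 1433)
15^16 = (15^8)^2 ≡ 218^2 = 47524 ≡ 235 (mod 1433)
15^23 = 15^16 · 15^4 · 15^2 · 15^1 ≡ 235 · 470 · 225 · 15 ≡ 1027 (mod 1433).
So M = 1027. Amara computes K = M^51 mod 1433.
1027^1 ≡ 1027 (mod 1433)
1027^2 = (1027^1)^2 ≡ 1027^2 = 1054729 ≡ 41 (mod 1433)
1027^4 = (1027^2)^2 ≡ 41^2 = 1681 ≡ 248 (mod 1433)
1027^8 = (1027^4)^2 ≡ 248^2 = 61504 ≡ 1318 (mod 1433)
1027^16 = (1027^8)^2 ≡ 1318^2 = 1737124 ≡ 328 (mod 1433)
1027^32 = (1027^16)^2 ≡ 328^2 = 107584 ≡ 109 (mod 1433)
1027^51 = 1027^32 · 1027^16 · 1027^2 · 1027^1 ≡ 109 · 328 · 41 · 1027 ≡ 1407 (mod 1433).

1407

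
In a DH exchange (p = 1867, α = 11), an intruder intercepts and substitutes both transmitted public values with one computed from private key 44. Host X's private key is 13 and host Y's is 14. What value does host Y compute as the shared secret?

Host Y receives an intruder's public value M = 11^44 mod 1867 instead of the honest one.
11^1 ≡ 11 (mod 1867)
11^2 = (11^1)^2 ≡ 11^2 = 121 ≡ 121 (mod 1867)
11^4 = (11^2)^2 ≡ 121^2 = 14641 ≡ 1572 (mod 1867)
11^8 = (11^4)^2 ≡ 1572^2 = 2471184 ≡ 1143 (mod 1867)
11^16 = (11^8)^2 ≡ 1143^2 = 1306449 ≡ 1416 (mod 1867)
11^32 = (11^16)^2 ≡ 1416^2 = 2005056 ≡ 1765 (mod 1867)
11^44 = 11^32 · 11^8 · 11^4 ≡ 1765 · 1143 · 1572 ≡ 863 (mod 1867).
So M = 863. Host Y computes K = M^14 mod 1867.
863^1 ≡ 863 (mod 1867)
863^2 = (863^1)^2 ≡ 863^2 = 744769 ≡ 1703 (mod 1867)
863^4 = (863^2)^2 ≡ 1703^2 = 2900209 ≡ 758 (mod 1867)
863^8 = (863^4)^2 ≡ 758^2 = 574564 ≡ 1395 (mod 1867)
863^14 = 863^8 · 863^4 · 863^2 ≡ 1395 · 758 · 1703 ≡ 1055 (mod 1867).

1055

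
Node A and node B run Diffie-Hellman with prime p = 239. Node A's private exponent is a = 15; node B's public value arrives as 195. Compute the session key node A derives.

195

Shared key K = 195^15 mod 239.
195^1 ≡ 195 (mod 239)
195^2 = (195^1)^2 ≡ 195^2 = 38025 ≡ 24 (mod 239)
195^4 = (195^2)^2 ≡ 24^2 = 576 ≡ 98 (mod 239)
195^8 = (195^4)^2 ≡ 98^2 = 9604 ≡ 44 (mod 239)
195^15 = 195^8 · 195^4 · 195^2 · 195^1 ≡ 44 · 98 · 24 · 195 ≡ 195 (mod 239).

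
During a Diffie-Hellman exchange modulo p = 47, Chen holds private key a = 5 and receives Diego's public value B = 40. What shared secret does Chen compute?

19

Shared key K = 40^5 mod 47.
40^1 ≡ 40 (mod 47)
40^2 = (40^1)^2 ≡ 40^2 = 1600 ≡ 2 (mod 47)
40^4 = (40^2)^2 ≡ 2^2 = 4 ≡ 4 (mod 47)
40^5 = 40^4 · 40^1 ≡ 4 · 40 ≡ 19 (mod 47).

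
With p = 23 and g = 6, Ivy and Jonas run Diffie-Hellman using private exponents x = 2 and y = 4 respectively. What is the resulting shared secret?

18

Jonas sends B = g^y mod p = 6^4 mod 23.
6^1 ≡ 6 (mod 23)
6^2 = (6^1)^2 ≡ 6^2 = 36 ≡ 13 (mod 23)
6^4 = (6^2)^2 ≡ 13^2 = 169 ≡ 8 (mod 23)
So B = 8. Ivy then computes K = B^x mod p = 8^2 mod 23.
8^1 ≡ 8 (mod 23)
8^2 = (8^1)^2 ≡ 8^2 = 64 ≡ 18 (mod 23)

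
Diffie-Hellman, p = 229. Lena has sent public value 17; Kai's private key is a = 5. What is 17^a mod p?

Shared key K = 17^5 mod 229.
17^1 ≡ 17 (mod 229)
17^2 = (17^1)^2 ≡ 17^2 = 289 ≡ 60 (mod 229)
17^4 = (17^2)^2 ≡ 60^2 = 3600 ≡ 165 (mod 229)
17^5 = 17^4 · 17^1 ≡ 165 · 17 ≡ 57 (mod 229).

57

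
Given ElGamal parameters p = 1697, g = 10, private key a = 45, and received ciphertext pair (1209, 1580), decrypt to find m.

Shared mask s = c₁^a mod p = 1209^45 mod 1697.
1209^1 ≡ 1209 (mod 1697)
1209^2 = (1209^1)^2 ≡ 1209^2 = 1461681 ≡ 564 (mod 1697)
1209^4 = (1209^2)^2 ≡ 564^2 = 318096 ≡ 757 (mod 1697)
1209^8 = (1209^4)^2 ≡ 757^2 = 573049 ≡ 1160 (mod 1697)
1209^16 = (1209^8)^2 ≡ 1160^2 = 1345600 ≡ 1576 (mod 1697)
1209^32 = (1209^16)^2 ≡ 1576^2 = 2483776 ≡ 1065 (mod 1697)
1209^45 = 1209^32 · 1209^8 · 1209^4 · 1209^1 ≡ 1065 · 1160 · 757 · 1209 ≡ 5 (mod 1697).
So s = 5; s⁻¹ ≡ 679 (mod 1697).
m = c₂ · s⁻¹ mod 1697 = 1580 · 679 mod 1697 = 316.

316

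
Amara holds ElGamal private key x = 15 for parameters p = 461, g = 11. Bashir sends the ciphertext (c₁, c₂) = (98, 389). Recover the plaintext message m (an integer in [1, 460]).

Shared mask s = c₁^x mod p = 98^15 mod 461.
98^1 ≡ 98 (mod 461)
98^2 = (98^1)^2 ≡ 98^2 = 9604 ≡ 384 (mod 461)
98^4 = (98^2)^2 ≡ 384^2 = 147456 ≡ 397 (mod 461)
98^8 = (98^4)^2 ≡ 397^2 = 157609 ≡ 408 (mod 461)
98^15 = 98^8 · 98^4 · 98^2 · 98^1 ≡ 408 · 397 · 384 · 98 ≡ 71 (mod 461).
So s = 71; s⁻¹ ≡ 13 (mod 461).
m = c₂ · s⁻¹ mod 461 = 389 · 13 mod 461 = 447.

447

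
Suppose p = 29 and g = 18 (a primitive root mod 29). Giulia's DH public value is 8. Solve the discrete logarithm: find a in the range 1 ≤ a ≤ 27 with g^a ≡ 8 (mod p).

Try successive powers of 18 modulo 29:
18^1 ≡ 18
18^2 ≡ 5
18^3 ≡ 3
18^4 ≡ 25
18^5 ≡ 15
18^6 ≡ 9
18^7 ≡ 17
18^8 ≡ 16
18^9 ≡ 27
18^10 ≡ 22
18^11 ≡ 19
18^12 ≡ 23
18^13 ≡ 8
Found: a = 13.

13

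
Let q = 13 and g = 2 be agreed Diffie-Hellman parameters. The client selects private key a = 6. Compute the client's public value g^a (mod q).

12

Public value = 2^6 (mod 13).
2^1 ≡ 2 (mod 13)
2^2 = (2^1)^2 ≡ 2^2 = 4 ≡ 4 (mod 13)
2^4 = (2^2)^2 ≡ 4^2 = 16 ≡ 3 (mod 13)
2^6 = 2^4 · 2^2 ≡ 3 · 4 ≡ 12 (mod 13).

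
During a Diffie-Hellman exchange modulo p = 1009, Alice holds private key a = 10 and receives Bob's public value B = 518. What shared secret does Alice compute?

381

Shared key K = 518^10 mod 1009.
518^1 ≡ 518 (mod 1009)
518^2 = (518^1)^2 ≡ 518^2 = 268324 ≡ 939 (mod 1009)
518^4 = (518^2)^2 ≡ 939^2 = 881721 ≡ 864 (mod 1009)
518^8 = (518^4)^2 ≡ 864^2 = 746496 ≡ 845 (mod 1009)
518^10 = 518^8 · 518^2 ≡ 845 · 939 ≡ 381 (mod 1009).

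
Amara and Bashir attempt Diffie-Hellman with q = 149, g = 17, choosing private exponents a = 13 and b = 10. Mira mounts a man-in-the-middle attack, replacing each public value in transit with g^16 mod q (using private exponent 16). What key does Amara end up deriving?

Amara receives Mira's public value M = 17^16 mod 149 instead of the honest one.
17^1 ≡ 17 (mod 149)
17^2 = (17^1)^2 ≡ 17^2 = 289 ≡ 140 (mod 149)
17^4 = (17^2)^2 ≡ 140^2 = 19600 ≡ 81 (mod 149)
17^8 = (17^4)^2 ≡ 81^2 = 6561 ≡ 5 (mod 149)
17^16 = (17^8)^2 ≡ 5^2 = 25 ≡ 25 (mod 149)
So M = 25. Amara computes K = M^13 mod 149.
25^1 ≡ 25 (mod 149)
25^2 = (25^1)^2 ≡ 25^2 = 625 ≡ 29 (mod 149)
25^4 = (25^2)^2 ≡ 29^2 = 841 ≡ 96 (mod 149)
25^8 = (25^4)^2 ≡ 96^2 = 9216 ≡ 127 (mod 149)
25^13 = 25^8 · 25^4 · 25^1 ≡ 127 · 96 · 25 ≡ 95 (mod 149).

95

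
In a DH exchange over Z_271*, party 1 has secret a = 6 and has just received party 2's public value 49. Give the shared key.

Shared key K = 49^6 mod 271.
49^1 ≡ 49 (mod 271)
49^2 = (49^1)^2 ≡ 49^2 = 2401 ≡ 233 (mod 271)
49^4 = (49^2)^2 ≡ 233^2 = 54289 ≡ 89 (mod 271)
49^6 = 49^4 · 49^2 ≡ 89 · 233 ≡ 141 (mod 271).

141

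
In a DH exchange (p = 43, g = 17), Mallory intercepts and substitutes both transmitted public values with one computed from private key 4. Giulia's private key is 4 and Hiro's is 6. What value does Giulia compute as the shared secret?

14

Giulia receives Mallory's public value M = 17^4 mod 43 instead of the honest one.
17^1 ≡ 17 (mod 43)
17^2 = (17^1)^2 ≡ 17^2 = 289 ≡ 31 (mod 43)
17^4 = (17^2)^2 ≡ 31^2 = 961 ≡ 15 (mod 43)
So M = 15. Giulia computes K = M^4 mod 43.
15^1 ≡ 15 (mod 43)
15^2 = (15^1)^2 ≡ 15^2 = 225 ≡ 10 (mod 43)
15^4 = (15^2)^2 ≡ 10^2 = 100 ≡ 14 (mod 43)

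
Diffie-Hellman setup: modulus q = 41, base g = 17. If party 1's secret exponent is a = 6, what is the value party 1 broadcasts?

Public value = 17^6 mod 41.
17^1 ≡ 17 (mod 41)
17^2 = (17^1)^2 ≡ 17^2 = 289 ≡ 2 (mod 41)
17^4 = (17^2)^2 ≡ 2^2 = 4 ≡ 4 (mod 41)
17^6 = 17^4 · 17^2 ≡ 4 · 2 ≡ 8 (mod 41).

8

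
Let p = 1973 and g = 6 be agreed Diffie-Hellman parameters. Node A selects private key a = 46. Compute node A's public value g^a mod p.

Public value = 6^46 mod 1973.
6^1 ≡ 6 (mod 1973)
6^2 = (6^1)^2 ≡ 6^2 = 36 ≡ 36 (mod 1973)
6^4 = (6^2)^2 ≡ 36^2 = 1296 ≡ 1296 (mod 1973)
6^8 = (6^4)^2 ≡ 1296^2 = 1679616 ≡ 593 (mod 1973)
6^16 = (6^8)^2 ≡ 593^2 = 351649 ≡ 455 (mod 1973)
6^32 = (6^16)^2 ≡ 455^2 = 207025 ≡ 1833 (mod 1973)
6^46 = 6^32 · 6^8 · 6^4 · 6^2 ≡ 1833 · 593 · 1296 · 36 ≡ 642 (mod 1973).

642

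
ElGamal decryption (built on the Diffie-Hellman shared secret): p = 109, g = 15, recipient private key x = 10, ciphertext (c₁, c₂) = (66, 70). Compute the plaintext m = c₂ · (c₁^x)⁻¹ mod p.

44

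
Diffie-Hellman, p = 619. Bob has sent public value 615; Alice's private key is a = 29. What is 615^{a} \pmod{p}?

250

Shared key K = 615^29 mod 619.
615^1 ≡ 615 (mod 619)
615^2 = (615^1)^2 ≡ 615^2 = 378225 ≡ 16 (mod 619)
615^4 = (615^2)^2 ≡ 16^2 = 256 ≡ 256 (mod 619)
615^8 = (615^4)^2 ≡ 256^2 = 65536 ≡ 541 (mod 619)
615^16 = (615^8)^2 ≡ 541^2 = 292681 ≡ 513 (mod 619)
615^29 = 615^16 · 615^8 · 615^4 · 615^1 ≡ 513 · 541 · 256 · 615 ≡ 250 (mod 619).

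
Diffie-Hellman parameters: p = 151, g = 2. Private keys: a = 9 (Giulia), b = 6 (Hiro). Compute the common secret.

59

Hiro sends B = g^b mod p = 2^6 mod 151.
2^1 ≡ 2 (mod 151)
2^2 = (2^1)^2 ≡ 2^2 = 4 ≡ 4 (mod 151)
2^4 = (2^2)^2 ≡ 4^2 = 16 ≡ 16 (mod 151)
2^6 = 2^4 · 2^2 ≡ 16 · 4 ≡ 64 (mod 151).
So B = 64. Giulia then computes K = B^a mod p = 64^9 mod 151.
64^1 ≡ 64 (mod 151)
64^2 = (64^1)^2 ≡ 64^2 = 4096 ≡ 19 (mod 151)
64^4 = (64^2)^2 ≡ 19^2 = 361 ≡ 59 (mod 151)
64^8 = (64^4)^2 ≡ 59^2 = 3481 ≡ 8 (mod 151)
64^9 = 64^8 · 64^1 ≡ 8 · 64 ≡ 59 (mod 151).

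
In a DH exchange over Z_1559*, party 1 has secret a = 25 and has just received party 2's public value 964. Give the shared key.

1342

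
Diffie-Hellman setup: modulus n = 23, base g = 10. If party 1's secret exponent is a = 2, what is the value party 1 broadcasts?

Public value = 10^2 (mod 23).
10^1 ≡ 10 (mod 23)
10^2 = (10^1)^2 ≡ 10^2 = 100 ≡ 8 (mod 23)

8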